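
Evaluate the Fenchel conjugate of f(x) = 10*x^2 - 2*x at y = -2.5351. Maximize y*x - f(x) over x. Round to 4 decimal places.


f*(y) = sup_x {y*x - a*x^2 - b*x} = sup_x {(y-b)*x - a*x^2}
FOC: (y - b) - 2a*x = 0 => x* = (y - b)/(2a)
x* = (-2.5351 + 2)/(2*10) = -0.0268
f*(-2.5351) = (y-b)^2/(4a) = (-2.5351 + 2)^2/(4*10)
= 0.2863/40 = 0.0072


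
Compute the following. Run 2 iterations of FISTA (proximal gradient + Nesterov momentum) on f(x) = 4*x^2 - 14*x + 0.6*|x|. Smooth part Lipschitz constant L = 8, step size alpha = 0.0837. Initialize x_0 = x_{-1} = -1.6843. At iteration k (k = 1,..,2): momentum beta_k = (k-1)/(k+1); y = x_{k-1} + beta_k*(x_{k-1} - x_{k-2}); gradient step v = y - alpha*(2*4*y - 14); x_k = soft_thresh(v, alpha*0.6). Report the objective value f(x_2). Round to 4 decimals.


FISTA on f(x) = 4*x^2 - 14*x + 0.6*|x|
L = 8, alpha = 0.0837
Iteration 1: beta = 0.0, y = -1.6843 + 0.0*(-1.6843 + 1.6843) = -1.6843
  grad(y) = -27.4744, v = y - alpha*grad = 0.6153
  prox(v) = soft_thresh(0.6153, 0.0502) = 0.5651
Iteration 2: beta = 0.3333, y = 0.5651 + 0.3333*(0.5651 + 1.6843) = 1.3149
  grad(y) = -3.4809, v = y - alpha*grad = 1.6062
  prox(v) = soft_thresh(1.6062, 0.0502) = 1.556
f(x_2) = 4*1.556^2 - 14*1.556 + 0.6*|1.556| = -11.1659


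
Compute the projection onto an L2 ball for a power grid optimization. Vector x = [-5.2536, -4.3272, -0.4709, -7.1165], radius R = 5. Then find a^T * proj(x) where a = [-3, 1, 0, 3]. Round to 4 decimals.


Step 1: Compute ||x|| (intermediates to 6 decimals).
||x|| = sqrt((-5.2536)^2 + (-4.3272)^2 + (-0.4709)^2 + (-7.1165)^2) = 9.858564
Step 2: Project.
Since ||x|| > R, scale = R/||x|| = 5/9.858564 = 0.507173, proj(x) = scale * x
proj(x) = [-2.664484, -2.194639, -0.238828, -3.609297]
Step 3: Dot product.
a^T * proj(x) = -3*(-2.664484) + 1*(-2.194639) + 0*(-0.238828) + 3*(-3.609297) = -5.0291


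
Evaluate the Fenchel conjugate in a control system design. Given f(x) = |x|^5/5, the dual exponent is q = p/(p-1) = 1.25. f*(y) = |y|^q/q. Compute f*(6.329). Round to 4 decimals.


The conjugate exponent q satisfies 1/p + 1/q = 1.
p = 5, so q = 5/(5 - 1) = 1.25
|y|^q = 6.329^1.25 = 10.0385
f*(6.329) = 10.0385 / 1.25 = 8.0308


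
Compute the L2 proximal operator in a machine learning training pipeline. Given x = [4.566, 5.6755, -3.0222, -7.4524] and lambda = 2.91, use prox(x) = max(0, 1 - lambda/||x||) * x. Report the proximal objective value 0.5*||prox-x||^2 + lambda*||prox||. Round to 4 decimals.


Step 1: Compute ||x||.
||x|| = 10.8504
Step 2: Compute scaling factor.
scale = max(0, 1 - 2.91/10.8504) = 0.7318
Step 3: prox(x) = [3.3414, 4.1534, -2.2117, -5.4537]
||prox(x)|| = 7.9404
Step 4: Proximal objective.
0.5*||prox-x||^2 = 4.2341
lambda*||prox|| = 23.1066
Total = 27.3407


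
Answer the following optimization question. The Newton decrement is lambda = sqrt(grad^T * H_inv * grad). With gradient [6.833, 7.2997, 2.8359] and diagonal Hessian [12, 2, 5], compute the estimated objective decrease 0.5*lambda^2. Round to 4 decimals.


Step 1: H is diagonal, so H^(-1) * g = [0.5694, 3.6499, 0.5672].
Step 2: g^T H^(-1) g = sum_i g_i^2 / H_ii
  = (6.833)^2/12 + (7.2997)^2/2 + (2.8359)^2/5
  = 3.8908 + 26.6428 + 1.6085 = 32.1421
Step 3: Objective decrease = 0.5 * g^T H^(-1) g = 16.071


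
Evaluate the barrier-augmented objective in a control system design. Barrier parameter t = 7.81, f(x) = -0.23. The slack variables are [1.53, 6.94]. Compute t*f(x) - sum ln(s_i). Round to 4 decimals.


Step 1: Compute log-barrier.
ln values: [0.4253, 1.9373]
phi = -(0.4253 + 1.9373) = -2.3626
Step 2: Compute augmented objective.
t*f(x) = 7.81*-0.23 = -1.7963
Total = -1.7963 - 2.3626 = -4.1589


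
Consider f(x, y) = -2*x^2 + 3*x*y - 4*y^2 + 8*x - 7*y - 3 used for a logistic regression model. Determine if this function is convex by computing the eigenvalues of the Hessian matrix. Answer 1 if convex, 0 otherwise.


The Hessian of f(x,y) = -2*x^2 + 3*x*y - 4*y^2 + 8*x - 7*y - 3 is:
H = [[-4, 3], [3, -8]]
Trace = -4 - 8 = -12
Determinant = -4*-8 - (3)^2 = 23
Discriminant = (-12)^2 - 4*23 = 52.0
Eigenvalues: lambda_1 = -9.6056, lambda_2 = -2.3944
The function is not convex.

0


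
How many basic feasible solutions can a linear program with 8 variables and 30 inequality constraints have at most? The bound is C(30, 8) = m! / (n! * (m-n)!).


Each vertex corresponds to some choice of n active constraints out of m, so the number of vertices is at most C(m, n) = m! / (n!(m-n)!).
m = 30, n = 8
Numerator: 30 * 29 * 28 * 27 * 26 * 25 * 24 * 23
Denominator: 8! = 40320
C(30, 8) = 5852925


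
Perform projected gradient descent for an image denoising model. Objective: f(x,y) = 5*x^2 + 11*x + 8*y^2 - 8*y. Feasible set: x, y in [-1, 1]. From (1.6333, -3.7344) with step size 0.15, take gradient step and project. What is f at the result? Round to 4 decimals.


Step 1: Compute gradient at (1.6333, -3.7344).
grad_x = 2*5*1.6333 + 11 = 27.333
grad_y = 2*8*-3.7344 - 8 = -67.7504
Step 2: Gradient step.
x_raw = 1.6333 - 0.15*27.333 = -2.4667
y_raw = -3.7344 - 0.15*-67.7504 = 6.4282
Step 3: Project onto [-1, 1].
x_proj = clip(-2.4667) = -1.0
y_proj = clip(6.4282) = 1.0
Step 4: Evaluate f.
f(-1.0, 1.0) = -6.0


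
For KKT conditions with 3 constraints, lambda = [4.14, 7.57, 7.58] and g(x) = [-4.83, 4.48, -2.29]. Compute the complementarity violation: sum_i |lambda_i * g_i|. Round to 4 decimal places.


KKT complementary slackness check:
lambda_1 * g_1 = 4.14 * -4.83 = -19.9962
lambda_2 * g_2 = 7.57 * 4.48 = 33.9136
lambda_3 * g_3 = 7.58 * -2.29 = -17.3582
Total violation = 19.9962 + 33.9136 + 17.3582 = 71.268


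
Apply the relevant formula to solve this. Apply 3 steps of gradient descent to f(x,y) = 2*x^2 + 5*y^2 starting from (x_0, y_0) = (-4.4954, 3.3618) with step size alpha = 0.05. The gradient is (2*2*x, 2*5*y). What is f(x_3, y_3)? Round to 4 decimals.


Gradient descent on f(x,y) = 2*x^2 + 5*y^2.
Starting point: (-4.4954, 3.3618), alpha = 0.05
Step 1: grad_x = 2*2*-4.4954 = -17.9816, grad_y = 2*5*3.3618 = 33.618
  x_1 = -4.4954 - 0.05*-17.9816 = -3.5963
  y_1 = 3.3618 - 0.05*33.618 = 1.6809
Step 2: grad_x = 2*2*-3.5963 = -14.3853, grad_y = 2*5*1.6809 = 16.809
  x_2 = -3.5963 - 0.05*-14.3853 = -2.8771
  y_2 = 1.6809 - 0.05*16.809 = 0.8405
Step 3: grad_x = 2*2*-2.8771 = -11.5082, grad_y = 2*5*0.8405 = 8.4045
  x_3 = -2.8771 - 0.05*-11.5082 = -2.3016
  y_3 = 0.8405 - 0.05*8.4045 = 0.4202
f(-2.3016, 0.4202) = 2*(-2.3016)^2 + 5*0.4202^2 = 11.4781


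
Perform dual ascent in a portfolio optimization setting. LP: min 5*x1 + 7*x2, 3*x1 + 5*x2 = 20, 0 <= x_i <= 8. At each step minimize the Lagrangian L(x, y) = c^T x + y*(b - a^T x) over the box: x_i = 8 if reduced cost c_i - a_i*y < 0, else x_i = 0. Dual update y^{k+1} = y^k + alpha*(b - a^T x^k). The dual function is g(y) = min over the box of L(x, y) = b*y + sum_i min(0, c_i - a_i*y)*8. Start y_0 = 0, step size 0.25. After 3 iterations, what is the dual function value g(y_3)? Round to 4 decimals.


Dual ascent for LP: min 5*x1 + 7*x2, 3*x1 + 5*x2 = 20, 0 <= x_i <= 8
Step 1: y^k = 0.0, reduced costs: (5.0, 7.0)
  x^k = (0.0, 0.0), subgradient = b - a^T x = 20.0
  y^{k+1} = 0.0 + 0.25*20.0 = 5.0
Step 2: y^k = 5.0, reduced costs: (-10.0, -18.0)
  x^k = (8.0, 8.0), subgradient = b - a^T x = -44.0
  y^{k+1} = 5.0 + 0.25*-44.0 = -6.0
Step 3: y^k = -6.0, reduced costs: (23.0, 37.0)
  x^k = (0.0, 0.0), subgradient = b - a^T x = 20.0
  y^{k+1} = -6.0 + 0.25*20.0 = -1.0
Dual objective at y_3 = -1.0: reduced costs (8.0, 12.0), box minimizer x = (0.0, 0.0)
g(y_3) = b*y + (c1 - a1*y)*x1 + (c2 - a2*y)*x2 = 20*(-1.0) + 8.0*0.0 + 12.0*0.0 = -20.0 + 0.0 + 0.0 = -20.0


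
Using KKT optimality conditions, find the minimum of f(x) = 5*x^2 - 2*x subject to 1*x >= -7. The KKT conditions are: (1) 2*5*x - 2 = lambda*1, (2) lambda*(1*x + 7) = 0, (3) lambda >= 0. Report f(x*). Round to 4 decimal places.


Step 1: Try lambda = 0 (constraint inactive).
Stationarity: 2*5*x - 2 = 0
x* = 2/(2*5) = 0.2
Check constraint: 1*0.2 = 0.2 >= -7 -- satisfied.
Step 2: Compute optimal value.
f(x*) = 5*0.2^2 - 2*0.2 = -0.2


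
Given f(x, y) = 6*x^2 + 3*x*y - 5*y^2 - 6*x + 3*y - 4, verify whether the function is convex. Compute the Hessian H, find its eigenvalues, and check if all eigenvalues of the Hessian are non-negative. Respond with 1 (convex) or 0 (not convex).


The Hessian of f(x,y) = 6*x^2 + 3*x*y - 5*y^2 - 6*x + 3*y - 4 is:
H = [[12, 3], [3, -10]]
Trace = 12 - 10 = 2
Determinant = 12*-10 - (3)^2 = -129
Discriminant = (2)^2 - 4*-129 = 520.0
Eigenvalues: lambda_1 = -10.4018, lambda_2 = 12.4018
The function is not convex.

0


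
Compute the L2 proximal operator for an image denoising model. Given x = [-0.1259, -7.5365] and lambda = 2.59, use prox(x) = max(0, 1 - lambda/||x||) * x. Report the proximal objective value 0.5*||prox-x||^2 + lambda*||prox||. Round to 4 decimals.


Step 1: Compute ||x||.
||x|| = 7.5376
Step 2: Compute scaling factor.
scale = max(0, 1 - 2.59/7.5376) = 0.6564
Step 3: prox(x) = [-0.0826, -4.9469]
||prox(x)|| = 4.9476
Step 4: Proximal objective.
0.5*||prox-x||^2 = 3.3541
lambda*||prox|| = 12.8143
Total = 16.1682


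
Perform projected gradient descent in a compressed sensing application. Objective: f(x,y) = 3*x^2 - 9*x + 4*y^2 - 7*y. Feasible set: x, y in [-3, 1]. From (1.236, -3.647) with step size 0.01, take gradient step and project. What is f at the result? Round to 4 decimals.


Step 1: Compute gradient at (1.236, -3.647).
grad_x = 2*3*1.236 - 9 = -1.584
grad_y = 2*4*-3.647 - 7 = -36.176
Step 2: Gradient step.
x_raw = 1.236 - 0.01*-1.584 = 1.2518
y_raw = -3.647 - 0.01*-36.176 = -3.2852
Step 3: Project onto [-3, 1].
x_proj = clip(1.2518) = 1.0
y_proj = clip(-3.2852) = -3.0
Step 4: Evaluate f.
f(1.0, -3.0) = 51.0


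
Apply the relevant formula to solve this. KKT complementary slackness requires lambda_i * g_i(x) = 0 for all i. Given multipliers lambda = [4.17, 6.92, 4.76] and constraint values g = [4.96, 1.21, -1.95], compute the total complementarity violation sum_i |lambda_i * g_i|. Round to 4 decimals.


KKT complementary slackness check:
lambda_1 * g_1 = 4.17 * 4.96 = 20.6832
lambda_2 * g_2 = 6.92 * 1.21 = 8.3732
lambda_3 * g_3 = 4.76 * -1.95 = -9.282
Total violation = 20.6832 + 8.3732 + 9.282 = 38.3384


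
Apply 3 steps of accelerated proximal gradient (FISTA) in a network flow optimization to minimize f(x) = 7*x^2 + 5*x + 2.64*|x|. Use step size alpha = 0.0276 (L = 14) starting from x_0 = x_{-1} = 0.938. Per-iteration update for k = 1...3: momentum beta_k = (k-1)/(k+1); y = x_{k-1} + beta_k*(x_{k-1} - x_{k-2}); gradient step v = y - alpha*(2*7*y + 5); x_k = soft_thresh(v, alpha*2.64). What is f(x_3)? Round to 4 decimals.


FISTA on f(x) = 7*x^2 + 5*x + 2.64*|x|
L = 14, alpha = 0.0276
Iteration 1: beta = 0.0, y = 0.938 + 0.0*(0.938 - 0.938) = 0.938
  grad(y) = 18.132, v = y - alpha*grad = 0.4376
  prox(v) = soft_thresh(0.4376, 0.0729) = 0.3647
Iteration 2: beta = 0.3333, y = 0.3647 + 0.3333*(0.3647 - 0.938) = 0.1736
  grad(y) = 7.4303, v = y - alpha*grad = -0.0315
  prox(v) = soft_thresh(-0.0315, 0.0729) = 0.0
Iteration 3: beta = 0.5, y = 0.0 + 0.5*(0.0 - 0.3647) = -0.1823
  grad(y) = 2.4472, v = y - alpha*grad = -0.2499
  prox(v) = soft_thresh(-0.2499, 0.0729) = -0.177
f(x_3) = 7*(-0.177)^2 + 5*(-0.177) + 2.64*|-0.177| = -0.1984


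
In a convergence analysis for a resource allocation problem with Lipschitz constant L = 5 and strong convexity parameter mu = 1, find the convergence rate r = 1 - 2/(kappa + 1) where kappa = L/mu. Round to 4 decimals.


Step 1: Compute the condition number.
kappa = L/mu = 5/1 = 5.0
Step 2: Compute the convergence rate.
r = 1 - 2/(kappa + 1) = 1 - 2*mu/(L + mu) = (L - mu)/(L + mu) = 4/6 = 0.6667


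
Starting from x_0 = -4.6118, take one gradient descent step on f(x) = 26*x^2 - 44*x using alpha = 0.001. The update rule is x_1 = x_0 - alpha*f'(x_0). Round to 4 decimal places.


We compute the gradient at x_0 and apply the update.
f'(x) = 52*x - 44
f'(-4.6118) = 52*-4.6118 - 44 = -283.8136
x_1 = -4.6118 - 0.001*-283.8136 = -4.328


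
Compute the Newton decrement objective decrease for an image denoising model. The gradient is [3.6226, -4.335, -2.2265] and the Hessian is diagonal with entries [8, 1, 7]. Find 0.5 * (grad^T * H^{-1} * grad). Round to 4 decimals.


Step 1: H is diagonal, so H^(-1) * g = [0.4528, -4.335, -0.3181].
Step 2: g^T H^(-1) g = sum_i g_i^2 / H_ii
  = (3.6226)^2/8 + (-4.335)^2/1 + (-2.2265)^2/7
  = 1.6404 + 18.7922 + 0.7082 = 21.1408
Step 3: Objective decrease = 0.5 * g^T H^(-1) g = 10.5704


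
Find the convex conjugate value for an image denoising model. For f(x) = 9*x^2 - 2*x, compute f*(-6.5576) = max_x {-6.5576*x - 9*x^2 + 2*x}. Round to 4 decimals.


f*(y) = sup_x {y*x - a*x^2 - b*x} = sup_x {(y-b)*x - a*x^2}
FOC: (y - b) - 2a*x = 0 => x* = (y - b)/(2a)
x* = (-6.5576 + 2)/(2*9) = -0.2532
f*(-6.5576) = (y-b)^2/(4a) = (-6.5576 + 2)^2/(4*9)
= 20.7717/36 = 0.577


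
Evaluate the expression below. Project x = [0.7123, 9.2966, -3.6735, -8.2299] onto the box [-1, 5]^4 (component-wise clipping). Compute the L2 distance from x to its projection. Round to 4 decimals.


Project each component onto [-1, 5].
clip(0.7123) = 0.7123, clip(9.2966) = 5.0, clip(-3.6735) = -1.0, clip(-8.2299) = -1.0
Projection = [0.7123, 5.0, -1.0, -1.0]
Squared diffs: [0.0, 18.4608, 7.1476, 52.2715]
Distance = sqrt(77.8799) = 8.825


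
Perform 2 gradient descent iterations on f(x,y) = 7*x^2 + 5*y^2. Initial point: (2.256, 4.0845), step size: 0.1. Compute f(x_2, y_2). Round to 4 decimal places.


Gradient descent on f(x,y) = 7*x^2 + 5*y^2.
Starting point: (2.256, 4.0845), alpha = 0.1
Step 1: grad_x = 2*7*2.256 = 31.584, grad_y = 2*5*4.0845 = 40.845
  x_1 = 2.256 - 0.1*31.584 = -0.9024
  y_1 = 4.0845 - 0.1*40.845 = 0.0
Step 2: grad_x = 2*7*-0.9024 = -12.6336, grad_y = 2*5*0.0 = 0.0
  x_2 = -0.9024 - 0.1*-12.6336 = 0.361
  y_2 = 0.0 - 0.1*0.0 = 0.0
f(0.361, 0.0) = 7*0.361^2 + 5*0.0^2 = 0.912


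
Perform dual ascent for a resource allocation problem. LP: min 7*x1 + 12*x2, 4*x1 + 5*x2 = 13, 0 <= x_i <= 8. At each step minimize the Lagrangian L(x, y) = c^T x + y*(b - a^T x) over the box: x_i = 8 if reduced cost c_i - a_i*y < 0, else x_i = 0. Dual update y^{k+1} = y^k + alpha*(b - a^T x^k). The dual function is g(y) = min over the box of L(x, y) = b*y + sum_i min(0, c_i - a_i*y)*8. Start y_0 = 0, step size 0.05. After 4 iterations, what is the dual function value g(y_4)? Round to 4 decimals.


Dual ascent for LP: min 7*x1 + 12*x2, 4*x1 + 5*x2 = 13, 0 <= x_i <= 8
Step 1: y^k = 0.0, reduced costs: (7.0, 12.0)
  x^k = (0.0, 0.0), subgradient = b - a^T x = 13.0
  y^{k+1} = 0.0 + 0.05*13.0 = 0.65
Step 2: y^k = 0.65, reduced costs: (4.4, 8.75)
  x^k = (0.0, 0.0), subgradient = b - a^T x = 13.0
  y^{k+1} = 0.65 + 0.05*13.0 = 1.3
Step 3: y^k = 1.3, reduced costs: (1.8, 5.5)
  x^k = (0.0, 0.0), subgradient = b - a^T x = 13.0
  y^{k+1} = 1.3 + 0.05*13.0 = 1.95
Step 4: y^k = 1.95, reduced costs: (-0.8, 2.25)
  x^k = (8.0, 0.0), subgradient = b - a^T x = -19.0
  y^{k+1} = 1.95 + 0.05*-19.0 = 1.0
Dual objective at y_4 = 1.0: reduced costs (3.0, 7.0), box minimizer x = (0.0, 0.0)
g(y_4) = b*y + (c1 - a1*y)*x1 + (c2 - a2*y)*x2 = 13*1.0 + 3.0*0.0 + 7.0*0.0 = 13.0 + 0.0 + 0.0 = 13.0


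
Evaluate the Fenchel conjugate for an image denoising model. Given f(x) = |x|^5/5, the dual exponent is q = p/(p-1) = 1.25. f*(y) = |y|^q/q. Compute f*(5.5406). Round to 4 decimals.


The conjugate exponent q satisfies 1/p + 1/q = 1.
p = 5, so q = 5/(5 - 1) = 1.25
|y|^q = 5.5406^1.25 = 8.5005
f*(5.5406) = 8.5005 / 1.25 = 6.8004


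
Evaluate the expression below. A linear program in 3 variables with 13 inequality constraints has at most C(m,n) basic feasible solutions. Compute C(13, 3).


Each vertex corresponds to some choice of n active constraints out of m, so the number of vertices is at most C(m, n) = m! / (n!(m-n)!).
m = 13, n = 3
Numerator: 13 * 12 * 11
Denominator: 3! = 6
C(13, 3) = 286


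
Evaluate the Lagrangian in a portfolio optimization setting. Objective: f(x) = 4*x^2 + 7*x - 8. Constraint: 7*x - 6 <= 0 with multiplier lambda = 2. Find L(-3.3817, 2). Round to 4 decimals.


Step 1: Evaluate f(x).
f(-3.3817) = 4*(-3.3817)^2 + 7*(-3.3817) - 8 = 14.0717
Step 2: Evaluate g(x).
g(-3.3817) = 7*-3.3817 - 6 = -29.6719
Step 3: Compute Lagrangian.
L = 14.0717 + 2*-29.6719 = -45.2721


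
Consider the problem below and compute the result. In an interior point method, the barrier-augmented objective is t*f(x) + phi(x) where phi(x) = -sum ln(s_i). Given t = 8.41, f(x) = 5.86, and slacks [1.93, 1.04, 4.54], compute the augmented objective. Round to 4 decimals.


Step 1: Compute log-barrier.
ln values: [0.6575, 0.0392, 1.5129]
phi = -(0.6575 + 0.0392 + 1.5129) = -2.2097
Step 2: Compute augmented objective.
t*f(x) = 8.41*5.86 = 49.2826
Total = 49.2826 - 2.2097 = 47.0729


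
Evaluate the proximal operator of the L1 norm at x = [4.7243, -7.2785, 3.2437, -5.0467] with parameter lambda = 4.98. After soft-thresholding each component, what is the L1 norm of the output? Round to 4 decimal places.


Soft-thresholding with lambda = 4.98:
prox(4.7243) = sign(4.7243)*max(|4.7243| - 4.98, 0) = 0.0
prox(-7.2785) = sign(-7.2785)*max(|-7.2785| - 4.98, 0) = -2.2985
prox(3.2437) = sign(3.2437)*max(|3.2437| - 4.98, 0) = 0.0
prox(-5.0467) = sign(-5.0467)*max(|-5.0467| - 4.98, 0) = -0.0667
prox(x) = [0.0, -2.2985, 0.0, -0.0667]
||prox(x)||_1 = 0.0 + 2.2985 + 0.0 + 0.0667 = 2.3652


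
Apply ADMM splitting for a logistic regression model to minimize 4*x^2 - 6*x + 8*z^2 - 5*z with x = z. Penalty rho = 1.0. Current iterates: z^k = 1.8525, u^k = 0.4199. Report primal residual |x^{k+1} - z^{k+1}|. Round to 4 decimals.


ADMM iteration with rho = 1.0, z^k = 1.8525, u^k = 0.4199
Step 1: x-update.
Minimize 4*x^2 - 6*x + (1.0/2)*(x - 1.8525 + 0.4199)^2
FOC: (2*4 + 1.0)*x = 6 + 1.0*(1.8525 - 0.4199)
x^{k+1} = 0.8258
Step 2: z-update.
Minimize 8*z^2 - 5*z + (1.0/2)*(0.8258 - z + 0.4199)^2
FOC: (2*8 + 1.0)*z = 5 + 1.0*(0.8258 + 0.4199)
z^{k+1} = 0.3674
Step 3: u-update.
u^{k+1} = 0.4199 + 0.8258 - 0.3674 = 0.8783
Step 4: Primal residual = |0.8258 - 0.3674| = 0.4584


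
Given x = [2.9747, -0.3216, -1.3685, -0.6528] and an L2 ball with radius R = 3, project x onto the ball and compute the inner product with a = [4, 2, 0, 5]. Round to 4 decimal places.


Step 1: Compute ||x|| (intermediates to 6 decimals).
||x|| = sqrt(2.9747^2 + (-0.3216)^2 + (-1.3685)^2 + (-0.6528)^2) = 3.354282
Step 2: Project.
Since ||x|| > R, scale = R/||x|| = 3/3.354282 = 0.894379, proj(x) = scale * x
proj(x) = [2.660509, -0.287632, -1.223958, -0.583851]
Step 3: Dot product.
a^T * proj(x) = 4*2.660509 + 2*(-0.287632) + 0*(-1.223958) + 5*(-0.583851) = 7.1475


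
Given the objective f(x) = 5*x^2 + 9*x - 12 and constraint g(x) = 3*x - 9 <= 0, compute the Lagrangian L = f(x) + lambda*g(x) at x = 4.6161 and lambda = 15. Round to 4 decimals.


Step 1: Evaluate f(x).
f(4.6161) = 5*4.6161^2 + 9*4.6161 - 12 = 136.0868
Step 2: Evaluate g(x).
g(4.6161) = 3*4.6161 - 9 = 4.8483
Step 3: Compute Lagrangian.
L = 136.0868 + 15*4.8483 = 208.8113


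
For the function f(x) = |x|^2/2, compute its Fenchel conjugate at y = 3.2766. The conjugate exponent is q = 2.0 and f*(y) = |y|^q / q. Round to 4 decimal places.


The conjugate exponent q satisfies 1/p + 1/q = 1.
p = 2, so q = 2/(2 - 1) = 2.0
|y|^q = 3.2766^2.0 = 10.7361
f*(3.2766) = 10.7361 / 2.0 = 5.3681


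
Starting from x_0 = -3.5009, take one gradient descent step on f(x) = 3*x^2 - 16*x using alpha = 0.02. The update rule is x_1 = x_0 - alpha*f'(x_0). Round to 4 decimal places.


We compute the gradient at x_0 and apply the update.
f'(x) = 6*x - 16
f'(-3.5009) = 6*-3.5009 - 16 = -37.0054
x_1 = -3.5009 - 0.02*-37.0054 = -2.7608


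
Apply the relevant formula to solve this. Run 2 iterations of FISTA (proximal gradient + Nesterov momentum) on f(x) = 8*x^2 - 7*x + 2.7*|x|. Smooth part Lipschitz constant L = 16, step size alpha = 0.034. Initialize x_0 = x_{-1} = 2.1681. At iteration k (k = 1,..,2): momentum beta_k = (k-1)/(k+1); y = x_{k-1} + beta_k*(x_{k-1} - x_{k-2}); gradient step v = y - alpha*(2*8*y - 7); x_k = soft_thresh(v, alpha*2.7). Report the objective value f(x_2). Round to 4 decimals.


FISTA on f(x) = 8*x^2 - 7*x + 2.7*|x|
L = 16, alpha = 0.034
Iteration 1: beta = 0.0, y = 2.1681 + 0.0*(2.1681 - 2.1681) = 2.1681
  grad(y) = 27.6896, v = y - alpha*grad = 1.2267
  prox(v) = soft_thresh(1.2267, 0.0918) = 1.1349
Iteration 2: beta = 0.3333, y = 1.1349 + 0.3333*(1.1349 - 2.1681) = 0.7904
  grad(y) = 5.647, v = y - alpha*grad = 0.5984
  prox(v) = soft_thresh(0.5984, 0.0918) = 0.5066
f(x_2) = 8*0.5066^2 - 7*0.5066 + 2.7*|0.5066| = -0.1251


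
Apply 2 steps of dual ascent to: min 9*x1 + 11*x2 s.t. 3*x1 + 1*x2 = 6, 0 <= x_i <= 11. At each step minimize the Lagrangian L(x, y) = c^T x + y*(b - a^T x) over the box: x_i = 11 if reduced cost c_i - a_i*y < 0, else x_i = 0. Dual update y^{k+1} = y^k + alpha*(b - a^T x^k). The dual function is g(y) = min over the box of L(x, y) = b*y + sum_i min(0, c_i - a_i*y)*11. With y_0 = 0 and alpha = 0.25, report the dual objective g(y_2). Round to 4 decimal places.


Dual ascent for LP: min 9*x1 + 11*x2, 3*x1 + 1*x2 = 6, 0 <= x_i <= 11
Step 1: y^k = 0.0, reduced costs: (9.0, 11.0)
  x^k = (0.0, 0.0), subgradient = b - a^T x = 6.0
  y^{k+1} = 0.0 + 0.25*6.0 = 1.5
Step 2: y^k = 1.5, reduced costs: (4.5, 9.5)
  x^k = (0.0, 0.0), subgradient = b - a^T x = 6.0
  y^{k+1} = 1.5 + 0.25*6.0 = 3.0
Dual objective at y_2 = 3.0: reduced costs (0.0, 8.0), box minimizer x = (0.0, 0.0)
g(y_2) = b*y + (c1 - a1*y)*x1 + (c2 - a2*y)*x2 = 6*3.0 + 0.0*0.0 + 8.0*0.0 = 18.0 + 0.0 + 0.0 = 18.0


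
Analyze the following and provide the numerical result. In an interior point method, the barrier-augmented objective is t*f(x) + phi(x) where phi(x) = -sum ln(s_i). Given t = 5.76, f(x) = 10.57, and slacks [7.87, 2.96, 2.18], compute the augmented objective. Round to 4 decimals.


Step 1: Compute log-barrier.
ln values: [2.0631, 1.0852, 0.7793]
phi = -(2.0631 + 1.0852 + 0.7793) = -3.9276
Step 2: Compute augmented objective.
t*f(x) = 5.76*10.57 = 60.8832
Total = 60.8832 - 3.9276 = 56.9556


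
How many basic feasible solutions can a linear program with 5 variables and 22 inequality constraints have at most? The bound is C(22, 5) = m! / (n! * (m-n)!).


Each vertex corresponds to some choice of n active constraints out of m, so the number of vertices is at most C(m, n) = m! / (n!(m-n)!).
m = 22, n = 5
Numerator: 22 * 21 * 20 * 19 * 18
Denominator: 5! = 120
C(22, 5) = 26334


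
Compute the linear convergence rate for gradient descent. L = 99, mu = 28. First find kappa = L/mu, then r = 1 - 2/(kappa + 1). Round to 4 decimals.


Step 1: Compute the condition number.
kappa = L/mu = 99/28 = 3.5357
Step 2: Compute the convergence rate.
r = 1 - 2/(kappa + 1) = 1 - 2*mu/(L + mu) = (L - mu)/(L + mu) = 71/127 = 0.5591


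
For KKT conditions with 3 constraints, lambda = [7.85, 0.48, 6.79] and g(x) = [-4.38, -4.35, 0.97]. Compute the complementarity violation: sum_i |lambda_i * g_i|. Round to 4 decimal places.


KKT complementary slackness check:
lambda_1 * g_1 = 7.85 * -4.38 = -34.383
lambda_2 * g_2 = 0.48 * -4.35 = -2.088
lambda_3 * g_3 = 6.79 * 0.97 = 6.5863
Total violation = 34.383 + 2.088 + 6.5863 = 43.0573


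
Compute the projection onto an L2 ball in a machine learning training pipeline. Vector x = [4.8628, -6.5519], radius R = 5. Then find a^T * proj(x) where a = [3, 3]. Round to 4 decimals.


Step 1: Compute ||x|| (intermediates to 6 decimals).
||x|| = sqrt(4.8628^2 + (-6.5519)^2) = 8.159303
Step 2: Project.
Since ||x|| > R, scale = R/||x|| = 5/8.159303 = 0.612797, proj(x) = scale * x
proj(x) = [2.979909, -4.014985]
Step 3: Dot product.
a^T * proj(x) = 3*2.979909 + 3*(-4.014985) = -3.1052


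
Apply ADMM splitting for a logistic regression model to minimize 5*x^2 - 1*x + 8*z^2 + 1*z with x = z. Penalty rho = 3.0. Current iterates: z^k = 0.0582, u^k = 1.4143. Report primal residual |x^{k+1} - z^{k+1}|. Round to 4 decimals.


ADMM iteration with rho = 3.0, z^k = 0.0582, u^k = 1.4143
Step 1: x-update.
Minimize 5*x^2 - 1*x + (3.0/2)*(x - 0.0582 + 1.4143)^2
FOC: (2*5 + 3.0)*x = 1 + 3.0*(0.0582 - 1.4143)
x^{k+1} = -0.236
Step 2: z-update.
Minimize 8*z^2 + 1*z + (3.0/2)*(-0.236 - z + 1.4143)^2
FOC: (2*8 + 3.0)*z = -1 + 3.0*(-0.236 + 1.4143)
z^{k+1} = 0.1334
Step 3: u-update.
u^{k+1} = 1.4143 - 0.236 - 0.1334 = 1.0449
Step 4: Primal residual = |-0.236 - 0.1334| = 0.3694


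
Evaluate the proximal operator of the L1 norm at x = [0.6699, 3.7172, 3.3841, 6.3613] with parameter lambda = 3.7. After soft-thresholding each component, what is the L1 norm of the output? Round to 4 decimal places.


Soft-thresholding with lambda = 3.7:
prox(0.6699) = sign(0.6699)*max(|0.6699| - 3.7, 0) = 0.0
prox(3.7172) = sign(3.7172)*max(|3.7172| - 3.7, 0) = 0.0172
prox(3.3841) = sign(3.3841)*max(|3.3841| - 3.7, 0) = 0.0
prox(6.3613) = sign(6.3613)*max(|6.3613| - 3.7, 0) = 2.6613
prox(x) = [0.0, 0.0172, 0.0, 2.6613]
||prox(x)||_1 = 0.0 + 0.0172 + 0.0 + 2.6613 = 2.6785


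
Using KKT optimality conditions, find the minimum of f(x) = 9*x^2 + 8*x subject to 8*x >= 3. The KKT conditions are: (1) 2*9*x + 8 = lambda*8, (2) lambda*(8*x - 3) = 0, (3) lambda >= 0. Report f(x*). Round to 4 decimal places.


Step 1: Try lambda = 0 (constraint inactive).
x_unc = -8/(2*9) = -0.4444
Check: 8*-0.4444 = -3.5552 < 3 -- violated!
Step 2: Constraint must be active: 8*x = 3
x* = 3/8 = 0.375
lambda = (2*9*0.375 + 8)/8 = 1.8438
Step 3: Compute optimal value.
f(x*) = 9*0.375^2 + 8*0.375 = 4.2656


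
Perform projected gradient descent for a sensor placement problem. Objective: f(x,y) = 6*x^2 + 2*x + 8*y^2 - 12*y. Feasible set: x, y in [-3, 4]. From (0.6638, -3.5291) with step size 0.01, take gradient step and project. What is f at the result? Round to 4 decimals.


Step 1: Compute gradient at (0.6638, -3.5291).
grad_x = 2*6*0.6638 + 2 = 9.9656
grad_y = 2*8*-3.5291 - 12 = -68.4656
Step 2: Gradient step.
x_raw = 0.6638 - 0.01*9.9656 = 0.5641
y_raw = -3.5291 - 0.01*-68.4656 = -2.8444
Step 3: Project onto [-3, 4].
x_proj = clip(0.5641) = 0.5641
y_proj = clip(-2.8444) = -2.8444
Step 4: Evaluate f.
f(0.5641, -2.8444) = 101.8981


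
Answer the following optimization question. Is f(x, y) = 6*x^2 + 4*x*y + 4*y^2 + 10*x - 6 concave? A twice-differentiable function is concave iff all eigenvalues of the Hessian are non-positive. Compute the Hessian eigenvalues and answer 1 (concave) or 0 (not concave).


The Hessian of f(x,y) = 6*x^2 + 4*x*y + 4*y^2 + 10*x - 6 is:
H = [[12, 4], [4, 8]]
Trace = 12 + 8 = 20
Determinant = 12*8 - (4)^2 = 80
Discriminant = (20)^2 - 4*80 = 80.0
Eigenvalues: lambda_1 = 5.5279, lambda_2 = 14.4721
The function is not concave.

0


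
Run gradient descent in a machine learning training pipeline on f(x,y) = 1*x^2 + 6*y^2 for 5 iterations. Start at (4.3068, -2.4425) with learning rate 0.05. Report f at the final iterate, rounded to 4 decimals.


Gradient descent on f(x,y) = 1*x^2 + 6*y^2.
Starting point: (4.3068, -2.4425), alpha = 0.05
Step 1: grad_x = 2*1*4.3068 = 8.6136, grad_y = 2*6*-2.4425 = -29.31
  x_1 = 4.3068 - 0.05*8.6136 = 3.8761
  y_1 = -2.4425 - 0.05*-29.31 = -0.977
Step 2: grad_x = 2*1*3.8761 = 7.7522, grad_y = 2*6*-0.977 = -11.724
  x_2 = 3.8761 - 0.05*7.7522 = 3.4885
  y_2 = -0.977 - 0.05*-11.724 = -0.3908
Step 3: grad_x = 2*1*3.4885 = 6.977, grad_y = 2*6*-0.3908 = -4.6896
  x_3 = 3.4885 - 0.05*6.977 = 3.1397
  y_3 = -0.3908 - 0.05*-4.6896 = -0.1563
Step 4: grad_x = 2*1*3.1397 = 6.2793, grad_y = 2*6*-0.1563 = -1.8758
  x_4 = 3.1397 - 0.05*6.2793 = 2.8257
  y_4 = -0.1563 - 0.05*-1.8758 = -0.0625
Step 5: grad_x = 2*1*2.8257 = 5.6514, grad_y = 2*6*-0.0625 = -0.7503
  x_5 = 2.8257 - 0.05*5.6514 = 2.5431
  y_5 = -0.0625 - 0.05*-0.7503 = -0.025
f(2.5431, -0.025) = 1*2.5431^2 + 6*(-0.025)^2 = 6.4712


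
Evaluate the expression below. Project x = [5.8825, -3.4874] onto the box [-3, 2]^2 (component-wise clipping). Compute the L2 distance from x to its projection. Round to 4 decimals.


Project each component onto [-3, 2].
clip(5.8825) = 2.0, clip(-3.4874) = -3.0
Projection = [2.0, -3.0]
Squared diffs: [15.0738, 0.2376]
Distance = sqrt(15.3114) = 3.913


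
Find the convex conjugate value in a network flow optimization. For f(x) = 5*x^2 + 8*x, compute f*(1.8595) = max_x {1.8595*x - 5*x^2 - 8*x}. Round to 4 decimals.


f*(y) = sup_x {y*x - a*x^2 - b*x} = sup_x {(y-b)*x - a*x^2}
FOC: (y - b) - 2a*x = 0 => x* = (y - b)/(2a)
x* = (1.8595 - 8)/(2*5) = -0.6141
f*(1.8595) = (y-b)^2/(4a) = (1.8595 - 8)^2/(4*5)
= 37.7057/20 = 1.8853


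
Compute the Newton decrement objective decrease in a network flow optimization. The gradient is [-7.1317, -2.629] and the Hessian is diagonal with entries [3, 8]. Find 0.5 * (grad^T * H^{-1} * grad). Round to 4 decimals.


Step 1: H is diagonal, so H^(-1) * g = [-2.3772, -0.3286].
Step 2: g^T H^(-1) g = sum_i g_i^2 / H_ii
  = (-7.1317)^2/3 + (-2.629)^2/8
  = 16.9537 + 0.864 = 17.8177
Step 3: Objective decrease = 0.5 * g^T H^(-1) g = 8.9088


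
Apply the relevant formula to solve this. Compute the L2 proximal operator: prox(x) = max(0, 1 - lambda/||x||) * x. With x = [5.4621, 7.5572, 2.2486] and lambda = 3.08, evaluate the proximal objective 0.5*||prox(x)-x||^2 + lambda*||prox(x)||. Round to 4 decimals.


Step 1: Compute ||x||.
||x|| = 9.5918
Step 2: Compute scaling factor.
scale = max(0, 1 - 3.08/9.5918) = 0.6789
Step 3: prox(x) = [3.7082, 5.1305, 1.5266]
||prox(x)|| = 6.5118
Step 4: Proximal objective.
0.5*||prox-x||^2 = 4.7432
lambda*||prox|| = 20.0563
Total = 24.7994


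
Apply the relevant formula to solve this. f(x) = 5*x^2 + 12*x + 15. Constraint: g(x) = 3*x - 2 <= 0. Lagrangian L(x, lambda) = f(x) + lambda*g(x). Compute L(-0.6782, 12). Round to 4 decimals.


Step 1: Evaluate f(x).
f(-0.6782) = 5*(-0.6782)^2 + 12*(-0.6782) + 15 = 9.1614
Step 2: Evaluate g(x).
g(-0.6782) = 3*-0.6782 - 2 = -4.0346
Step 3: Compute Lagrangian.
L = 9.1614 + 12*-4.0346 = -39.2538


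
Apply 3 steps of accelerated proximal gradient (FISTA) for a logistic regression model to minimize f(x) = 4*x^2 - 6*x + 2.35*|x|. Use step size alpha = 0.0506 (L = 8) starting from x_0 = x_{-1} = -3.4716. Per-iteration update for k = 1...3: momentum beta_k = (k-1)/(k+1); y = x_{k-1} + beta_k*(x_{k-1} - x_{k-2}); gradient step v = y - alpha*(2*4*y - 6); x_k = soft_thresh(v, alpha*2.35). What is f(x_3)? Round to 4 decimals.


FISTA on f(x) = 4*x^2 - 6*x + 2.35*|x|
L = 8, alpha = 0.0506
Iteration 1: beta = 0.0, y = -3.4716 + 0.0*(-3.4716 + 3.4716) = -3.4716
  grad(y) = -33.7728, v = y - alpha*grad = -1.7627
  prox(v) = soft_thresh(-1.7627, 0.1189) = -1.6438
Iteration 2: beta = 0.3333, y = -1.6438 + 0.3333*(-1.6438 + 3.4716) = -1.0345
  grad(y) = -14.2761, v = y - alpha*grad = -0.3121
  prox(v) = soft_thresh(-0.3121, 0.1189) = -0.1932
Iteration 3: beta = 0.5, y = -0.1932 + 0.5*(-0.1932 + 1.6438) = 0.532
  grad(y) = -1.7437, v = y - alpha*grad = 0.6203
  prox(v) = soft_thresh(0.6203, 0.1189) = 0.5014
f(x_3) = 4*0.5014^2 - 6*0.5014 + 2.35*|0.5014| = -0.8245


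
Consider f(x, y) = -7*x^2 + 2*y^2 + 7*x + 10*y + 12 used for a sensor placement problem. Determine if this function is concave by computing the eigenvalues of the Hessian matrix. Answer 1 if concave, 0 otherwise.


The Hessian of f(x,y) = -7*x^2 + 2*y^2 + 7*x + 10*y + 12 is:
H = [[-14, 0], [0, 4]]
Trace = -14 + 4 = -10
Determinant = -14*4 - (0)^2 = -56
Discriminant = (-10)^2 - 4*-56 = 324.0
Eigenvalues: lambda_1 = -14.0, lambda_2 = 4.0
The function is not concave.

0


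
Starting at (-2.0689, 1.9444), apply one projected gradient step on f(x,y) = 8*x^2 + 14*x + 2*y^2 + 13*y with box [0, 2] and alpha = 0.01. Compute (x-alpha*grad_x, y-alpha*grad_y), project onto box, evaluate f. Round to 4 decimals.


Step 1: Compute gradient at (-2.0689, 1.9444).
grad_x = 2*8*-2.0689 + 14 = -19.1024
grad_y = 2*2*1.9444 + 13 = 20.7776
Step 2: Gradient step.
x_raw = -2.0689 - 0.01*-19.1024 = -1.8779
y_raw = 1.9444 - 0.01*20.7776 = 1.7366
Step 3: Project onto [0, 2].
x_proj = clip(-1.8779) = 0.0
y_proj = clip(1.7366) = 1.7366
Step 4: Evaluate f.
f(0.0, 1.7366) = 28.6078


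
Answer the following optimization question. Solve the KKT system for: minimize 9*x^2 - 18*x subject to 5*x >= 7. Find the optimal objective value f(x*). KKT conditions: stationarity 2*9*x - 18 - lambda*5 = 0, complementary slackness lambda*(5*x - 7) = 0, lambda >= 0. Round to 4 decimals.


Step 1: Try lambda = 0 (constraint inactive).
x_unc = 18/(2*9) = 1.0
Check: 5*1.0 = 5.0 < 7 -- violated!
Step 2: Constraint must be active: 5*x = 7
x* = 7/5 = 1.4
lambda = (2*9*1.4 - 18)/5 = 1.44
Step 3: Compute optimal value.
f(x*) = 9*1.4^2 - 18*1.4 = -7.56


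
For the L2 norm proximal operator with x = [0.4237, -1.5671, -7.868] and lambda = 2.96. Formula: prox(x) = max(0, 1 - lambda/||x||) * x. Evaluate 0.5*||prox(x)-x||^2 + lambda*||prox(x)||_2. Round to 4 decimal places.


Step 1: Compute ||x||.
||x|| = 8.0337
Step 2: Compute scaling factor.
scale = max(0, 1 - 2.96/8.0337) = 0.6316
Step 3: prox(x) = [0.2676, -0.9897, -4.9691]
||prox(x)|| = 5.0737
Step 4: Proximal objective.
0.5*||prox-x||^2 = 4.3808
lambda*||prox|| = 15.0182
Total = 19.399


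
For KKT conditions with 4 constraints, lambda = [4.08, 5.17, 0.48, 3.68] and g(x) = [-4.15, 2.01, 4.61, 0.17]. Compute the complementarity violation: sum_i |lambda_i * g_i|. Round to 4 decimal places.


KKT complementary slackness check:
lambda_1 * g_1 = 4.08 * -4.15 = -16.932
lambda_2 * g_2 = 5.17 * 2.01 = 10.3917
lambda_3 * g_3 = 0.48 * 4.61 = 2.2128
lambda_4 * g_4 = 3.68 * 0.17 = 0.6256
Total violation = 16.932 + 10.3917 + 2.2128 + 0.6256 = 30.1621


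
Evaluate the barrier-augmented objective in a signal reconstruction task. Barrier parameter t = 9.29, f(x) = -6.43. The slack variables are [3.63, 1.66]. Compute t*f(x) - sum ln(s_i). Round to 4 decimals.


Step 1: Compute log-barrier.
ln values: [1.2892, 0.5068]
phi = -(1.2892 + 0.5068) = -1.7961
Step 2: Compute augmented objective.
t*f(x) = 9.29*-6.43 = -59.7347
Total = -59.7347 - 1.7961 = -61.5308


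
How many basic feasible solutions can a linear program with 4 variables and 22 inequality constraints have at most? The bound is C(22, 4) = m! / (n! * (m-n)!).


Each vertex corresponds to some choice of n active constraints out of m, so the number of vertices is at most C(m, n) = m! / (n!(m-n)!).
m = 22, n = 4
Numerator: 22 * 21 * 20 * 19
Denominator: 4! = 24
C(22, 4) = 7315


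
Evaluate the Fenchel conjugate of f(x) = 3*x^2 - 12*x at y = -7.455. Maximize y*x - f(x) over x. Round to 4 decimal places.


f*(y) = sup_x {y*x - a*x^2 - b*x} = sup_x {(y-b)*x - a*x^2}
FOC: (y - b) - 2a*x = 0 => x* = (y - b)/(2a)
x* = (-7.455 + 12)/(2*3) = 0.7575
f*(-7.455) = (y-b)^2/(4a) = (-7.455 + 12)^2/(4*3)
= 20.657/12 = 1.7214


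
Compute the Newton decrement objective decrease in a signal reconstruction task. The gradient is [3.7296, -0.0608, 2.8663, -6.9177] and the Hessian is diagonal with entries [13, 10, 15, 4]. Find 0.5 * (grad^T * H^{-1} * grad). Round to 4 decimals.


Step 1: H is diagonal, so H^(-1) * g = [0.2869, -0.0061, 0.1911, -1.7294].
Step 2: g^T H^(-1) g = sum_i g_i^2 / H_ii
  = (3.7296)^2/13 + (-0.0608)^2/10 + (2.8663)^2/15 + (-6.9177)^2/4
  = 1.07 + 0.0004 + 0.5477 + 11.9636 = 13.5817
Step 3: Objective decrease = 0.5 * g^T H^(-1) g = 6.7909


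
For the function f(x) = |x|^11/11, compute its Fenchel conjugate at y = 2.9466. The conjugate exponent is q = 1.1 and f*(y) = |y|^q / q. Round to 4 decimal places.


The conjugate exponent q satisfies 1/p + 1/q = 1.
p = 11, so q = 11/(11 - 1) = 1.1
|y|^q = 2.9466^1.1 = 3.2829
f*(2.9466) = 3.2829 / 1.1 = 2.9844


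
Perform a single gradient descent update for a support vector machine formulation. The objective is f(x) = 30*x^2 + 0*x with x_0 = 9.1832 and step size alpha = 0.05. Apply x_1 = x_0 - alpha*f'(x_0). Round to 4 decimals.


We compute the gradient at x_0 and apply the update.
f'(x) = 60*x + 0
f'(9.1832) = 60*9.1832 + 0 = 550.992
x_1 = 9.1832 - 0.05*550.992 = -18.3664


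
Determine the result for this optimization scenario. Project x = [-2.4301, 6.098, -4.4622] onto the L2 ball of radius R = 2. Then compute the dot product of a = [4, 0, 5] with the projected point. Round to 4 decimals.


Step 1: Compute ||x|| (intermediates to 6 decimals).
||x|| = sqrt((-2.4301)^2 + 6.098^2 + (-4.4622)^2) = 7.937394
Step 2: Project.
Since ||x|| > R, scale = R/||x|| = 2/7.937394 = 0.251972, proj(x) = scale * x
proj(x) = [-0.612317, 1.536525, -1.124349]
Step 3: Dot product.
a^T * proj(x) = 4*(-0.612317) + 0*1.536525 + 5*(-1.124349) = -8.071


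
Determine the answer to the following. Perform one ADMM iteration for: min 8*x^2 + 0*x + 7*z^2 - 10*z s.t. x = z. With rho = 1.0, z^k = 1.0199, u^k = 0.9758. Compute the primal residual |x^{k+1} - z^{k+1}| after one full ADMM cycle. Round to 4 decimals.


ADMM iteration with rho = 1.0, z^k = 1.0199, u^k = 0.9758
Step 1: x-update.
Minimize 8*x^2 + 0*x + (1.0/2)*(x - 1.0199 + 0.9758)^2
FOC: (2*8 + 1.0)*x = 0 + 1.0*(1.0199 - 0.9758)
x^{k+1} = 0.0026
Step 2: z-update.
Minimize 7*z^2 - 10*z + (1.0/2)*(0.0026 - z + 0.9758)^2
FOC: (2*7 + 1.0)*z = 10 + 1.0*(0.0026 + 0.9758)
z^{k+1} = 0.7319
Step 3: u-update.
u^{k+1} = 0.9758 + 0.0026 - 0.7319 = 0.2465
Step 4: Primal residual = |0.0026 - 0.7319| = 0.7293


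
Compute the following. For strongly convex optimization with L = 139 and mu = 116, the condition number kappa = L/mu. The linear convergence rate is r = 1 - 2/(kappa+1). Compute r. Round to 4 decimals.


Step 1: Compute the condition number.
kappa = L/mu = 139/116 = 1.1983
Step 2: Compute the convergence rate.
r = 1 - 2/(kappa + 1) = 1 - 2*mu/(L + mu) = (L - mu)/(L + mu) = 23/255 = 0.0902


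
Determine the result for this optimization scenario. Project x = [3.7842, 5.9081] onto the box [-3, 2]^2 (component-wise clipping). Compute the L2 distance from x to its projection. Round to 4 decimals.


Project each component onto [-3, 2].
clip(3.7842) = 2.0, clip(5.9081) = 2.0
Projection = [2.0, 2.0]
Squared diffs: [3.1834, 15.2732]
Distance = sqrt(18.4566) = 4.2961


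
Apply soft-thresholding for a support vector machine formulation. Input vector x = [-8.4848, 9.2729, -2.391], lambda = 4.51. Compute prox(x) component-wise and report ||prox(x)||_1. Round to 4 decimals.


Soft-thresholding with lambda = 4.51:
prox(-8.4848) = sign(-8.4848)*max(|-8.4848| - 4.51, 0) = -3.9748
prox(9.2729) = sign(9.2729)*max(|9.2729| - 4.51, 0) = 4.7629
prox(-2.391) = sign(-2.391)*max(|-2.391| - 4.51, 0) = 0.0
prox(x) = [-3.9748, 4.7629, 0.0]
||prox(x)||_1 = 3.9748 + 4.7629 + 0.0 = 8.7377


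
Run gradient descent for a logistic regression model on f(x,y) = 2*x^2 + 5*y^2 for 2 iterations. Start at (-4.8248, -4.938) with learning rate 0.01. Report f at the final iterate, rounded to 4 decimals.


Gradient descent on f(x,y) = 2*x^2 + 5*y^2.
Starting point: (-4.8248, -4.938), alpha = 0.01
Step 1: grad_x = 2*2*-4.8248 = -19.2992, grad_y = 2*5*-4.938 = -49.38
  x_1 = -4.8248 - 0.01*-19.2992 = -4.6318
  y_1 = -4.938 - 0.01*-49.38 = -4.4442
Step 2: grad_x = 2*2*-4.6318 = -18.5272, grad_y = 2*5*-4.4442 = -44.442
  x_2 = -4.6318 - 0.01*-18.5272 = -4.4465
  y_2 = -4.4442 - 0.01*-44.442 = -3.9998
f(-4.4465, -3.9998) = 2*(-4.4465)^2 + 5*(-3.9998)^2 = 119.5346


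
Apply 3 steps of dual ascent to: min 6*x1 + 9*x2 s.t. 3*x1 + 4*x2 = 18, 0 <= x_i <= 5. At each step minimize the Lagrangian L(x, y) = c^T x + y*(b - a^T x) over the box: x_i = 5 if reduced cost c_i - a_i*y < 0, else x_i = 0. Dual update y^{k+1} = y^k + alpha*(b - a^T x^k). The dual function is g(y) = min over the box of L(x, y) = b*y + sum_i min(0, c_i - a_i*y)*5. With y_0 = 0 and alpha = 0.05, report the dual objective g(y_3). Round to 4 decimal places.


Dual ascent for LP: min 6*x1 + 9*x2, 3*x1 + 4*x2 = 18, 0 <= x_i <= 5
Step 1: y^k = 0.0, reduced costs: (6.0, 9.0)
  x^k = (0.0, 0.0), subgradient = b - a^T x = 18.0
  y^{k+1} = 0.0 + 0.05*18.0 = 0.9
Step 2: y^k = 0.9, reduced costs: (3.3, 5.4)
  x^k = (0.0, 0.0), subgradient = b - a^T x = 18.0
  y^{k+1} = 0.9 + 0.05*18.0 = 1.8
Step 3: y^k = 1.8, reduced costs: (0.6, 1.8)
  x^k = (0.0, 0.0), subgradient = b - a^T x = 18.0
  y^{k+1} = 1.8 + 0.05*18.0 = 2.7
Dual objective at y_3 = 2.7: reduced costs (-2.1, -1.8), box minimizer x = (5.0, 5.0)
g(y_3) = b*y + (c1 - a1*y)*x1 + (c2 - a2*y)*x2 = 18*2.7 + (-2.1)*5.0 + (-1.8)*5.0 = 48.6 - 10.5 - 9.0 = 29.1
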